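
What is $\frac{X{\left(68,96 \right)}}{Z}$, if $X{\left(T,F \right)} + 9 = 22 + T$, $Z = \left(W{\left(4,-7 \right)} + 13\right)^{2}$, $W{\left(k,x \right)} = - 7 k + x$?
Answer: $\frac{81}{484} \approx 0.16736$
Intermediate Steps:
$W{\left(k,x \right)} = x - 7 k$
$Z = 484$ ($Z = \left(\left(-7 - 28\right) + 13\right)^{2} = \left(-35 + 13\right)^{2} = \left(-22\right)^{2} = 484$)
$X{\left(T,F \right)} = 13 + T$ ($X{\left(T,F \right)} = -9 + \left(22 + T\right) = 13 + T$)
$\frac{X{\left(68,96 \right)}}{Z} = \frac{13 + 68}{484} = 81 \cdot \frac{1}{484} = \frac{81}{484}$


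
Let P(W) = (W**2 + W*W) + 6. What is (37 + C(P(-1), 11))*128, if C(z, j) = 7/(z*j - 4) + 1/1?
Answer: 14624/3 ≈ 4874.7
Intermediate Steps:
P(W) = 6 + 2*W**2 (P(W) = (W**2 + W**2) + 6 = 2*W**2 + 6 = 6 + 2*W**2)
C(z, j) = 1 + 7/(-4 + j*z) (C(z, j) = 7/(j*z - 4) + 1*1 = 7/(-4 + j*z) + 1 = 1 + 7/(-4 + j*z))
(37 + C(P(-1), 11))*128 = (37 + (3 + 11*(6 + 2*(-1)**2))/(-4 + 11*(6 + 2*(-1)**2)))*128 = (37 + (3 + 11*(6 + 2*1))/(-4 + 11*(6 + 2*1)))*128 = (37 + (3 + 11*(6 + 2))/(-4 + 11*(6 + 2)))*128 = (37 + (3 + 11*8)/(-4 + 11*8))*128 = (37 + (3 + 88)/(-4 + 88))*128 = (37 + 91/84)*128 = (37 + (1/84)*91)*128 = (37 + 13/12)*128 = (457/12)*128 = 14624/3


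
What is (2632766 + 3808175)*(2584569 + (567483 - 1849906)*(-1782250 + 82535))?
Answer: 14039681040028727174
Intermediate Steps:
(2632766 + 3808175)*(2584569 + (567483 - 1849906)*(-1782250 + 82535)) = 6440941*(2584569 - 1282423*(-1699715)) = 6440941*(2584569 + 2179753609445) = 6440941*2179756194014 = 14039681040028727174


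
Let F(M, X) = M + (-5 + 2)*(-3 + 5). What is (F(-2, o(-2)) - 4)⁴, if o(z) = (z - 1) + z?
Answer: 20736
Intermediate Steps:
o(z) = -1 + 2*z (o(z) = (-1 + z) + z = -1 + 2*z)
F(M, X) = -6 + M (F(M, X) = M - 3*2 = M - 6 = -6 + M)
(F(-2, o(-2)) - 4)⁴ = ((-6 - 2) - 4)⁴ = (-8 - 4)⁴ = (-12)⁴ = 20736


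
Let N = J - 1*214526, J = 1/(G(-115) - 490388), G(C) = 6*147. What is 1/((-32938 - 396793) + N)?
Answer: -489506/315367667043 ≈ -1.5522e-6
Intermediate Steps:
G(C) = 882
J = -1/489506 (J = 1/(882 - 490388) = 1/(-489506) = -1/489506 ≈ -2.0429e-6)
N = -105011764157/489506 (N = -1/489506 - 1*214526 = -1/489506 - 214526 = -105011764157/489506 ≈ -2.1453e+5)
1/((-32938 - 396793) + N) = 1/((-32938 - 396793) - 105011764157/489506) = 1/(-429731 - 105011764157/489506) = 1/(-315367667043/489506) = -489506/315367667043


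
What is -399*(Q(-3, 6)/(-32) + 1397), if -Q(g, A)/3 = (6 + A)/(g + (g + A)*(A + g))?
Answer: -8919645/16 ≈ -5.5748e+5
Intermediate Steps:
Q(g, A) = -3*(6 + A)/(g + (A + g)²) (Q(g, A) = -3*(6 + A)/(g + (g + A)*(A + g)) = -3*(6 + A)/(g + (A + g)*(A + g)) = -3*(6 + A)/(g + (A + g)²))
-399*(Q(-3, 6)/(-32) + 1397) = -399*((3*(-6 - 1*6)/(-3 + (6 - 3)²))/(-32) + 1397) = -399*((3*(-6 - 6)/(-3 + 3²))*(-1/32) + 1397) = -399*((3*(-12)/(-3 + 9))*(-1/32) + 1397) = -399*((3*(-12)/6)*(-1/32) + 1397) = -399*((3*(⅙)*(-12))*(-1/32) + 1397) = -399*(-6*(-1/32) + 1397) = -399*(3/16 + 1397) = -399*22355/16 = -8919645/16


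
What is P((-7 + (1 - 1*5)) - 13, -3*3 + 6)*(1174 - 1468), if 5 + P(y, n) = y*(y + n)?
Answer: -189042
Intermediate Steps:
P(y, n) = -5 + y*(n + y) (P(y, n) = -5 + y*(y + n) = -5 + y*(n + y))
P((-7 + (1 - 1*5)) - 13, -3*3 + 6)*(1174 - 1468) = (-5 + ((-7 + (1 - 1*5)) - 13)**2 + (-3*3 + 6)*((-7 + (1 - 1*5)) - 13))*(1174 - 1468) = (-5 + ((-7 + (1 - 5)) - 13)**2 + (-9 + 6)*((-7 + (1 - 5)) - 13))*(-294) = (-5 + ((-7 - 4) - 13)**2 - 3*((-7 - 4) - 13))*(-294) = (-5 + (-11 - 13)**2 - 3*(-11 - 13))*(-294) = (-5 + (-24)**2 - 3*(-24))*(-294) = (-5 + 576 + 72)*(-294) = 643*(-294) = -189042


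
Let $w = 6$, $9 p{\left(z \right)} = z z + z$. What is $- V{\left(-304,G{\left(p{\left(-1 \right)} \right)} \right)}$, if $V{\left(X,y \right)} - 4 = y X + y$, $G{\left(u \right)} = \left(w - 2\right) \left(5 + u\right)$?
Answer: $6056$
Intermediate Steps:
$p{\left(z \right)} = \frac{z}{9} + \frac{z^{2}}{9}$ ($p{\left(z \right)} = \frac{z z + z}{9} = \frac{z^{2} + z}{9} = \frac{z + z^{2}}{9} = \frac{z}{9} + \frac{z^{2}}{9}$)
$G{\left(u \right)} = 20 + 4 u$ ($G{\left(u \right)} = \left(6 - 2\right) \left(5 + u\right) = 4 \left(5 + u\right) = 20 + 4 u$)
$V{\left(X,y \right)} = 4 + y + X y$ ($V{\left(X,y \right)} = 4 + \left(y X + y\right) = 4 + \left(X y + y\right) = 4 + \left(y + X y\right) = 4 + y + X y$)
$- V{\left(-304,G{\left(p{\left(-1 \right)} \right)} \right)} = - (4 + \left(20 + 4 \cdot \frac{1}{9} \left(-1\right) \left(1 - 1\right)\right) - 304 \left(20 + 4 \cdot \frac{1}{9} \left(-1\right) \left(1 - 1\right)\right)) = - (4 + \left(20 + 4 \cdot \frac{1}{9} \left(-1\right) 0\right) - 304 \left(20 + 4 \cdot \frac{1}{9} \left(-1\right) 0\right)) = - (4 + \left(20 + 4 \cdot 0\right) - 304 \left(20 + 4 \cdot 0\right)) = - (4 + \left(20 + 0\right) - 304 \left(20 + 0\right)) = - (4 + 20 - 6080) = \left(-1\right) \left(-6056\right) = 6056$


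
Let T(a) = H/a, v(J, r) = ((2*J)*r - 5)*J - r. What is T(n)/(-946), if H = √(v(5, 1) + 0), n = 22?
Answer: -√6/10406 ≈ -0.00023539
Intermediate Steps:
v(J, r) = -r + J*(-5 + 2*J*r) (v(J, r) = (2*J*r - 5)*J - r = (-5 + 2*J*r)*J - r = J*(-5 + 2*J*r) - r = -r + J*(-5 + 2*J*r))
H = 2*√6 (H = √((-1*1 - 5*5 + 2*1*5²) + 0) = √((-1 - 25 + 2*1*25) + 0) = √((-1 - 25 + 50) + 0) = √(24 + 0) = √24 = 2*√6 ≈ 4.8990)
T(a) = 2*√6/a (T(a) = (2*√6)/a = 2*√6/a)
T(n)/(-946) = (2*√6/22)/(-946) = (2*√6*(1/22))*(-1/946) = (√6/11)*(-1/946) = -√6/10406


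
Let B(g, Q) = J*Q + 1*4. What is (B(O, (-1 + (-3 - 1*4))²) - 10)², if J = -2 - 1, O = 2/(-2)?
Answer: 39204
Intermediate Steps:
O = -1 (O = 2*(-½) = -1)
J = -3
B(g, Q) = 4 - 3*Q (B(g, Q) = -3*Q + 1*4 = -3*Q + 4 = 4 - 3*Q)
(B(O, (-1 + (-3 - 1*4))²) - 10)² = ((4 - 3*(-1 + (-3 - 1*4))²) - 10)² = ((4 - 3*(-1 + (-3 - 4))²) - 10)² = ((4 - 3*(-1 - 7)²) - 10)² = ((4 - 3*(-8)²) - 10)² = ((4 - 3*64) - 10)² = ((4 - 192) - 10)² = (-188 - 10)² = (-198)² = 39204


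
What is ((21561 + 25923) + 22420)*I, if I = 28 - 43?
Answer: -1048560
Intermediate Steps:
I = -15
((21561 + 25923) + 22420)*I = ((21561 + 25923) + 22420)*(-15) = (47484 + 22420)*(-15) = 69904*(-15) = -1048560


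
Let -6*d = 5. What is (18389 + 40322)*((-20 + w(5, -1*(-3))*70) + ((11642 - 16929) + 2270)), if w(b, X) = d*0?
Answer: -178305307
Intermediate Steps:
d = -5/6 (d = -1/6*5 = -5/6 ≈ -0.83333)
w(b, X) = 0 (w(b, X) = -5/6*0 = 0)
(18389 + 40322)*((-20 + w(5, -1*(-3))*70) + ((11642 - 16929) + 2270)) = (18389 + 40322)*((-20 + 0*70) + ((11642 - 16929) + 2270)) = 58711*((-20 + 0) + (-5287 + 2270)) = 58711*(-20 - 3017) = 58711*(-3037) = -178305307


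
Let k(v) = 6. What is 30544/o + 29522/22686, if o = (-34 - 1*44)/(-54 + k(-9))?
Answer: 2771876629/147459 ≈ 18798.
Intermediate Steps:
o = 13/8 (o = (-34 - 1*44)/(-54 + 6) = (-34 - 44)/(-48) = -1/48*(-78) = 13/8 ≈ 1.6250)
30544/o + 29522/22686 = 30544/(13/8) + 29522/22686 = 30544*(8/13) + 29522*(1/22686) = 244352/13 + 14761/11343 = 2771876629/147459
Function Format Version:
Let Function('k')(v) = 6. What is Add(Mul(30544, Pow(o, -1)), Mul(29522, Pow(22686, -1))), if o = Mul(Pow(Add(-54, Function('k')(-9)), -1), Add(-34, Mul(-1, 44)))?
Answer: Rational(2771876629, 147459) ≈ 18798.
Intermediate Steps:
o = Rational(13, 8) (o = Mul(Pow(Add(-54, 6), -1), Add(-34, Mul(-1, 44))) = Mul(Pow(-48, -1), Add(-34, -44)) = Mul(Rational(-1, 48), -78) = Rational(13, 8) ≈ 1.6250)
Add(Mul(30544, Pow(o, -1)), Mul(29522, Pow(22686, -1))) = Add(Mul(30544, Pow(Rational(13, 8), -1)), Mul(29522, Pow(22686, -1))) = Add(Mul(30544, Rational(8, 13)), Mul(29522, Rational(1, 22686))) = Add(Rational(244352, 13), Rational(14761, 11343)) = Rational(2771876629, 147459)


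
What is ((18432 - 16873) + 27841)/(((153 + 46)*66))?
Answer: 4900/2189 ≈ 2.2385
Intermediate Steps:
((18432 - 16873) + 27841)/(((153 + 46)*66)) = (1559 + 27841)/((199*66)) = 29400/13134 = 29400*(1/13134) = 4900/2189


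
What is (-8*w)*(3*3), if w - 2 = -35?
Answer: 2376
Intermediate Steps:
w = -33 (w = 2 - 35 = -33)
(-8*w)*(3*3) = (-8*(-33))*(3*3) = 264*9 = 2376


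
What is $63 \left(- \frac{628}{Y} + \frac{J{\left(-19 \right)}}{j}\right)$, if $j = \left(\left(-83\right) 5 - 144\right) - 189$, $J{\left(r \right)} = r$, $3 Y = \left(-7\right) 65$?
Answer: $\frac{12760893}{48620} \approx 262.46$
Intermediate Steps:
$Y = - \frac{455}{3}$ ($Y = \frac{\left(-7\right) 65}{3} = \frac{1}{3} \left(-455\right) = - \frac{455}{3} \approx -151.67$)
$j = -748$ ($j = \left(-415 - 144\right) - 189 = -559 - 189 = -748$)
$63 \left(- \frac{628}{Y} + \frac{J{\left(-19 \right)}}{j}\right) = 63 \left(- \frac{628}{- \frac{455}{3}} - \frac{19}{-748}\right) = 63 \left(\left(-628\right) \left(- \frac{3}{455}\right) - - \frac{19}{748}\right) = 63 \left(\frac{1884}{455} + \frac{19}{748}\right) = 63 \cdot \frac{1417877}{340340} = \frac{12760893}{48620}$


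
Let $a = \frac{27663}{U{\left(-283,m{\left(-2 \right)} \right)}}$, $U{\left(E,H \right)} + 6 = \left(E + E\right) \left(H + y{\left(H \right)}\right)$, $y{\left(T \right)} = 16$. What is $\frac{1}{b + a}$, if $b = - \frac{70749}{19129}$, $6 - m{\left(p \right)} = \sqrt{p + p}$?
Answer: $- \frac{112627555334530654}{665361300316612395} + \frac{3819521712764252 i}{665361300316612395} \approx -0.16927 + 0.0057405 i$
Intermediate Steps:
$m{\left(p \right)} = 6 - \sqrt{2} \sqrt{p}$ ($m{\left(p \right)} = 6 - \sqrt{p + p} = 6 - \sqrt{2 p} = 6 - \sqrt{2} \sqrt{p}$)
$b = - \frac{70749}{19129}$ ($b = \left(-70749\right) \frac{1}{19129} = - \frac{70749}{19129} \approx -3.6985$)
$U{\left(E,H \right)} = -6 + 2 E \left(16 + H\right)$ ($U{\left(E,H \right)} = -6 + \left(E + E\right) \left(H + 16\right) = -6 + 2 E \left(16 + H\right)$)
$a = \frac{27663 \left(-12458 - 1132 i\right)}{156483188}$ ($a = \frac{27663}{-6 + 32 \left(-283\right) + 2 \left(-283\right) \left(6 - \sqrt{2} \sqrt{-2}\right)} = \frac{27663}{-6 - 9056 + 2 \left(-283\right) \left(6 - \sqrt{2} i \sqrt{2}\right)} = \frac{27663}{-6 - 9056 + 2 \left(-283\right) \left(6 - 2 i\right)} = \frac{27663}{-6 - 9056 - \left(3396 - 1132 i\right)} = \frac{27663}{-12458 + 1132 i} = 27663 \frac{-12458 - 1132 i}{156483188} = \frac{27663 \left(-12458 - 1132 i\right)}{156483188} \approx -2.2023 - 0.20011 i$)
$\frac{1}{b + a} = \frac{1}{- \frac{70749}{19129} - \left(\frac{172312827}{78241594} + \frac{7828629 i}{39120797}\right)} = \frac{1}{- \frac{8831686601589}{1496683451626} - \frac{7828629 i}{39120797}} = \frac{57260115492307508 \left(- \frac{8831686601589}{1496683451626} + \frac{7828629 i}{39120797}\right)}{1996083900949837185}$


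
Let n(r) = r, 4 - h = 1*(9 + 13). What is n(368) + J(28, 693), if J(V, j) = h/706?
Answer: 129895/353 ≈ 367.97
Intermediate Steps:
h = -18 (h = 4 - (9 + 13) = 4 - 22 = -18)
J(V, j) = -9/353 (J(V, j) = -18/706 = -18*1/706 = -9/353)
n(368) + J(28, 693) = 368 - 9/353 = 129895/353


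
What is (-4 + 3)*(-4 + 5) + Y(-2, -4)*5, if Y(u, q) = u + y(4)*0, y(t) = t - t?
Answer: -11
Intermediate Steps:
y(t) = 0
Y(u, q) = u (Y(u, q) = u + 0*0 = u + 0 = u)
(-4 + 3)*(-4 + 5) + Y(-2, -4)*5 = (-4 + 3)*(-4 + 5) - 2*5 = -1*1 - 10 = -1 - 10 = -11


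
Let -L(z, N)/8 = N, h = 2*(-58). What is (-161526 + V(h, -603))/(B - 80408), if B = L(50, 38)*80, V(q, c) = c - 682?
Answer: 8569/5512 ≈ 1.5546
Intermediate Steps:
h = -116
L(z, N) = -8*N
V(q, c) = -682 + c
B = -24320 (B = -8*38*80 = -304*80 = -24320)
(-161526 + V(h, -603))/(B - 80408) = (-161526 + (-682 - 603))/(-24320 - 80408) = (-161526 - 1285)/(-104728) = -162811*(-1/104728) = 8569/5512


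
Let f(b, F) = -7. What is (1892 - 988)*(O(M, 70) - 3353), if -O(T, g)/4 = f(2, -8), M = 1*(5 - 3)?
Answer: -3005800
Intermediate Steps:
M = 2 (M = 1*2 = 2)
O(T, g) = 28 (O(T, g) = -4*(-7) = 28)
(1892 - 988)*(O(M, 70) - 3353) = (1892 - 988)*(28 - 3353) = 904*(-3325) = -3005800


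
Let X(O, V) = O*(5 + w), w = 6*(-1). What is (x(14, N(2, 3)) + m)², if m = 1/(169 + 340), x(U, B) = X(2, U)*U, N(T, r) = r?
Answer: 203091001/259081 ≈ 783.89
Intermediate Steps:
w = -6
X(O, V) = -O (X(O, V) = O*(5 - 6) = O*(-1) = -O)
x(U, B) = -2*U (x(U, B) = (-1*2)*U = -2*U)
m = 1/509 ≈ 0.0019646
(x(14, N(2, 3)) + m)² = (-2*14 + 1/509)² = (-28 + 1/509)² = (-14251/509)² = 203091001/259081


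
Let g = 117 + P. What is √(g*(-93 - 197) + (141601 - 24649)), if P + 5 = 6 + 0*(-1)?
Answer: 2*√20683 ≈ 287.63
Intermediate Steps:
P = 1 (P = -5 + (6 + 0*(-1)) = -5 + (6 + 0) = -5 + 6 = 1)
g = 118 (g = 117 + 1 = 118)
√(g*(-93 - 197) + (141601 - 24649)) = √(118*(-93 - 197) + (141601 - 24649)) = √(118*(-290) + 116952) = √(-34220 + 116952) = √82732 = 2*√20683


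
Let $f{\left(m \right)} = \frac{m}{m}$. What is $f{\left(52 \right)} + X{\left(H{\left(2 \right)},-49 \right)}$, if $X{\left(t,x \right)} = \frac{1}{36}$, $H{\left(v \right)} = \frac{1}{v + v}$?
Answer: $\frac{37}{36} \approx 1.0278$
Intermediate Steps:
$H{\left(v \right)} = \frac{1}{2 v}$
$f{\left(m \right)} = 1$
$X{\left(t,x \right)} = \frac{1}{36}$
$f{\left(52 \right)} + X{\left(H{\left(2 \right)},-49 \right)} = 1 + \frac{1}{36} = \frac{37}{36}$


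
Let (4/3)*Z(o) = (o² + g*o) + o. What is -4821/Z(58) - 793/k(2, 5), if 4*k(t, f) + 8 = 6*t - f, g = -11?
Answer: 2206105/696 ≈ 3169.7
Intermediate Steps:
Z(o) = -15*o/2 + 3*o²/4 (Z(o) = 3*((o² - 11*o) + o)/4 = 3*(o² - 10*o)/4 = -15*o/2 + 3*o²/4)
k(t, f) = -2 - f/4 + 3*t/2 (k(t, f) = -2 + (6*t - f)/4 = -2 + (-f + 6*t)/4 = -2 + (-f/4 + 3*t/2) = -2 - f/4 + 3*t/2)
-4821/Z(58) - 793/k(2, 5) = -4821*2/(87*(-10 + 58)) - 793/(-2 - ¼*5 + (3/2)*2) = -4821/((¾)*58*48) - 793/(-2 - 5/4 + 3) = -4821/2088 - 793/(-¼) = -4821*1/2088 - 793*(-4) = -1607/696 + 3172 = 2206105/696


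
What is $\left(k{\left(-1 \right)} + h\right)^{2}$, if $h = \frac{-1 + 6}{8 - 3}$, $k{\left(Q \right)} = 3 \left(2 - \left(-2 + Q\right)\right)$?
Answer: $256$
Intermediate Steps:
$k{\left(Q \right)} = 12 - 3 Q$ ($k{\left(Q \right)} = 3 \left(4 - Q\right) = 12 - 3 Q$)
$h = 1$ ($h = \frac{5}{5} = 5 \cdot \frac{1}{5} = 1$)
$\left(k{\left(-1 \right)} + h\right)^{2} = \left(\left(12 - -3\right) + 1\right)^{2} = \left(\left(12 + 3\right) + 1\right)^{2} = \left(15 + 1\right)^{2} = 16^{2} = 256$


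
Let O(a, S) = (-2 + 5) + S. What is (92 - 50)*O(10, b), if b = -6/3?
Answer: 42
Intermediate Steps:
b = -2 (b = -6*⅓ = -2)
O(a, S) = 3 + S
(92 - 50)*O(10, b) = (92 - 50)*(3 - 2) = 42*1 = 42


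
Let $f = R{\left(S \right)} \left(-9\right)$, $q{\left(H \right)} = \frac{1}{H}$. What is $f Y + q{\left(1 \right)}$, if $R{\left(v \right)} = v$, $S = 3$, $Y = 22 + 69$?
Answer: $-2456$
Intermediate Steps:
$Y = 91$
$f = -27$ ($f = 3 \left(-9\right) = -27$)
$f Y + q{\left(1 \right)} = \left(-27\right) 91 + 1^{-1} = -2457 + 1 = -2456$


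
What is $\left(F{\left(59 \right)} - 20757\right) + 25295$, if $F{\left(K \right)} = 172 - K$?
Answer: $4651$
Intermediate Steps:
$\left(F{\left(59 \right)} - 20757\right) + 25295 = \left(\left(172 - 59\right) - 20757\right) + 25295 = \left(113 - 20757\right) + 25295 = -20644 + 25295 = 4651$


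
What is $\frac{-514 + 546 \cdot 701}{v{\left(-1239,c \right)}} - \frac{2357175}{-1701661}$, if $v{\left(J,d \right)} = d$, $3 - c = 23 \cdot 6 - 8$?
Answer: $- \frac{650129926127}{216110947} \approx -3008.3$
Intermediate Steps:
$c = -127$ ($c = 3 - \left(23 \cdot 6 - 8\right) = 3 - \left(138 - 8\right) = 3 - 130 = -127$)
$\frac{-514 + 546 \cdot 701}{v{\left(-1239,c \right)}} - \frac{2357175}{-1701661} = \frac{-514 + 546 \cdot 701}{-127} - \frac{2357175}{-1701661} = \left(-514 + 382746\right) \left(- \frac{1}{127}\right) - - \frac{2357175}{1701661} = 382232 \left(- \frac{1}{127}\right) + \frac{2357175}{1701661} = - \frac{382232}{127} + \frac{2357175}{1701661} = - \frac{650129926127}{216110947}$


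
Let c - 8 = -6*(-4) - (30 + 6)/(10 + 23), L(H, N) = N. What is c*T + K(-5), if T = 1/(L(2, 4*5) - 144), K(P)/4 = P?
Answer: -6905/341 ≈ -20.249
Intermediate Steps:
K(P) = 4*P
c = 340/11 (c = 8 + (-6*(-4) - (30 + 6)/(10 + 23)) = 8 + (24 - 36/33) = 8 + (24 - 1*12/11) = 8 + (24 - 12/11) = 8 + 252/11 = 340/11 ≈ 30.909)
T = -1/124 (T = 1/(4*5 - 144) = 1/(20 - 144) = 1/(-124) = -1/124 ≈ -0.0080645)
c*T + K(-5) = (340/11)*(-1/124) + 4*(-5) = -85/341 - 20 = -6905/341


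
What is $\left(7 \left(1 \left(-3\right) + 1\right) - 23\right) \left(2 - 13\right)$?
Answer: $407$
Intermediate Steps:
$\left(7 \left(1 \left(-3\right) + 1\right) - 23\right) \left(2 - 13\right) = \left(7 \left(-3 + 1\right) - 23\right) \left(-11\right) = \left(7 \left(-2\right) - 23\right) \left(-11\right) = \left(-14 - 23\right) \left(-11\right) = \left(-37\right) \left(-11\right) = 407$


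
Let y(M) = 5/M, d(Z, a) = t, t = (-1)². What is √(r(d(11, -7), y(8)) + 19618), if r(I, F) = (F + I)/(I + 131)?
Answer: √1367296986/264 ≈ 140.06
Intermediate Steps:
t = 1
d(Z, a) = 1
r(I, F) = (F + I)/(131 + I)
√(r(d(11, -7), y(8)) + 19618) = √((5/8 + 1)/(131 + 1) + 19618) = √((5*(⅛) + 1)/132 + 19618) = √((5/8 + 1)/132 + 19618) = √((1/132)*(13/8) + 19618) = √(13/1056 + 19618) = √(20716621/1056) = √1367296986/264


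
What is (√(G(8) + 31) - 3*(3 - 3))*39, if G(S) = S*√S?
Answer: 39*√(31 + 16*√2) ≈ 285.60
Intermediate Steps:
G(S) = S^(3/2)
(√(G(8) + 31) - 3*(3 - 3))*39 = (√(8^(3/2) + 31) - 3*(3 - 3))*39 = (√(16*√2 + 31) - 3*0)*39 = (√(31 + 16*√2) + 0)*39 = √(31 + 16*√2)*39 = 39*√(31 + 16*√2)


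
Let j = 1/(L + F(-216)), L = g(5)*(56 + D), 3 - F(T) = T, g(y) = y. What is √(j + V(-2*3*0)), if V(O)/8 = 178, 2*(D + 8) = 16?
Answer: 3*√39397547/499 ≈ 37.736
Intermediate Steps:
D = 0 (D = -8 + (½)*16 = -8 + 8 = 0)
F(T) = 3 - T
L = 280 (L = 5*(56 + 0) = 5*56 = 280)
V(O) = 1424 (V(O) = 8*178 = 1424)
j = 1/499 (j = 1/(280 + (3 - 1*(-216))) = 1/(280 + (3 + 216)) = 1/(280 + 219) = 1/499 ≈ 0.0020040)
√(j + V(-2*3*0)) = √(1/499 + 1424) = √(710577/499) = 3*√39397547/499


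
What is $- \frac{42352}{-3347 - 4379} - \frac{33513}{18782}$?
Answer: $\frac{268266913}{72554866} \approx 3.6974$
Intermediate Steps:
$- \frac{42352}{-3347 - 4379} - \frac{33513}{18782} = - \frac{42352}{-7726} - \frac{33513}{18782} = \left(-42352\right) \left(- \frac{1}{7726}\right) - \frac{33513}{18782} = \frac{21176}{3863} - \frac{33513}{18782} = \frac{268266913}{72554866}$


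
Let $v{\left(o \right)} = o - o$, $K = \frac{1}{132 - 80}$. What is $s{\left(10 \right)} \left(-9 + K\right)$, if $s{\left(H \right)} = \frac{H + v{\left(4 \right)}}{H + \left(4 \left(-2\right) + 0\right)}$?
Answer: $- \frac{2335}{52} \approx -44.904$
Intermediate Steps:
$K = \frac{1}{52} \approx 0.019231$
$v{\left(o \right)} = 0$
$s{\left(H \right)} = \frac{H}{-8 + H}$ ($s{\left(H \right)} = \frac{H + 0}{H + \left(4 \left(-2\right) + 0\right)} = \frac{H}{H + \left(-8 + 0\right)} = \frac{H}{H - 8} = \frac{H}{-8 + H}$)
$s{\left(10 \right)} \left(-9 + K\right) = \frac{10}{-8 + 10} \left(-9 + \frac{1}{52}\right) = \frac{10}{2} \left(- \frac{467}{52}\right) = 10 \cdot \frac{1}{2} \left(- \frac{467}{52}\right) = 5 \left(- \frac{467}{52}\right) = - \frac{2335}{52}$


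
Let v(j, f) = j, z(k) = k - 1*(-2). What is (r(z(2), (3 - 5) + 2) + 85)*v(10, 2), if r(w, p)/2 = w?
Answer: 930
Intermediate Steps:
z(k) = 2 + k (z(k) = k + 2 = 2 + k)
r(w, p) = 2*w
(r(z(2), (3 - 5) + 2) + 85)*v(10, 2) = (2*(2 + 2) + 85)*10 = (2*4 + 85)*10 = (8 + 85)*10 = 93*10 = 930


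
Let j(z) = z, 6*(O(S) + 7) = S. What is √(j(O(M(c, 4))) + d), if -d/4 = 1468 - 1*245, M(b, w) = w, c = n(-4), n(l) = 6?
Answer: I*√44085/3 ≈ 69.988*I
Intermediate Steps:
c = 6
O(S) = -7 + S/6
d = -4892 (d = -4*(1468 - 1*245) = -4*(1468 - 245) = -4*1223 = -4892)
√(j(O(M(c, 4))) + d) = √((-7 + (⅙)*4) - 4892) = √((-7 + ⅔) - 4892) = √(-19/3 - 4892) = √(-14695/3) = I*√44085/3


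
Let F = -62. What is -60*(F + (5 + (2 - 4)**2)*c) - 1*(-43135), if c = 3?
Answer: 45235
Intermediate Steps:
-60*(F + (5 + (2 - 4)**2)*c) - 1*(-43135) = -60*(-62 + (5 + (2 - 4)**2)*3) - 1*(-43135) = -60*(-62 + (5 + (-2)**2)*3) + 43135 = -60*(-62 + (5 + 4)*3) + 43135 = -60*(-62 + 9*3) + 43135 = -60*(-62 + 27) + 43135 = -60*(-35) + 43135 = 2100 + 43135 = 45235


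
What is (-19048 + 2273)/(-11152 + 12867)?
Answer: -3355/343 ≈ -9.7813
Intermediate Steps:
(-19048 + 2273)/(-11152 + 12867) = -16775/1715 = -16775*1/1715 = -3355/343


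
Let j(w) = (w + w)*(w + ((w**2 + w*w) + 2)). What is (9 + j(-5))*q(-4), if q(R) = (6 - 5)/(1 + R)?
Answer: 461/3 ≈ 153.67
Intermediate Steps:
j(w) = 2*w*(2 + w + 2*w**2) (j(w) = (2*w)*(w + ((w**2 + w**2) + 2)) = (2*w)*(w + (2*w**2 + 2)) = (2*w)*(w + (2 + 2*w**2)) = (2*w)*(2 + w + 2*w**2) = 2*w*(2 + w + 2*w**2))
q(R) = 1/(1 + R)
(9 + j(-5))*q(-4) = (9 + 2*(-5)*(2 - 5 + 2*(-5)**2))/(1 - 4) = (9 + 2*(-5)*(2 - 5 + 2*25))/(-3) = (9 + 2*(-5)*(2 - 5 + 50))*(-1/3) = (9 + 2*(-5)*47)*(-1/3) = (9 - 470)*(-1/3) = -461*(-1/3) = 461/3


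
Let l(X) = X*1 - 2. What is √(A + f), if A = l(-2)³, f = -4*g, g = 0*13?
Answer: 8*I ≈ 8.0*I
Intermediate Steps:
g = 0
l(X) = -2 + X (l(X) = X - 2 = -2 + X)
f = 0 (f = -4*0 = 0)
A = -64 (A = (-2 - 2)³ = (-4)³ = -64)
√(A + f) = √(-64 + 0) = √(-64) = 8*I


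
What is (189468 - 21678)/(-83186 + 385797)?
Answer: 167790/302611 ≈ 0.55447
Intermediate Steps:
(189468 - 21678)/(-83186 + 385797) = 167790/302611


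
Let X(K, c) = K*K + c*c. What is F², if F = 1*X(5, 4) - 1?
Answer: 1600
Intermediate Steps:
X(K, c) = K² + c²
F = 40 (F = 1*(5² + 4²) - 1 = 1*(25 + 16) - 1 = 1*41 - 1 = 41 - 1 = 40)
F² = 40² = 1600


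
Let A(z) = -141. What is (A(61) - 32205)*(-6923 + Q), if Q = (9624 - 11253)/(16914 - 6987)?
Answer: 247002142500/1103 ≈ 2.2394e+8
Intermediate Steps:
Q = -181/1103 (Q = -1629/9927 = -1629*1/9927 = -181/1103 ≈ -0.16410)
(A(61) - 32205)*(-6923 + Q) = (-141 - 32205)*(-6923 - 181/1103) = -32346*(-7636250/1103) = 247002142500/1103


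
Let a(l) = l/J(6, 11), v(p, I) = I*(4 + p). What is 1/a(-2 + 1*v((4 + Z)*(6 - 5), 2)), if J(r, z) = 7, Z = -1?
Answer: 7/12 ≈ 0.58333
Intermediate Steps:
a(l) = l/7
1/a(-2 + 1*v((4 + Z)*(6 - 5), 2)) = 1/((-2 + 1*(2*(4 + (4 - 1)*(6 - 5))))/7) = 1/((-2 + 1*(2*(4 + 3*1)))/7) = 1/((-2 + 1*(2*(4 + 3)))/7) = 1/((-2 + 1*(2*7))/7) = 1/((-2 + 1*14)/7) = 1/((-2 + 14)/7) = 1/((1/7)*12) = 1/(12/7) = 7/12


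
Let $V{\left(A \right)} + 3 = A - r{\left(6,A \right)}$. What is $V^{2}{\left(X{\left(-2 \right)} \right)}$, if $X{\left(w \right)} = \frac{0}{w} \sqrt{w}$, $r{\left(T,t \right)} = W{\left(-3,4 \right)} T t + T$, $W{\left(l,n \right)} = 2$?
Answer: $81$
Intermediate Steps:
$r{\left(T,t \right)} = T + 2 T t$ ($r{\left(T,t \right)} = 2 T t + T = T + 2 T t$)
$X{\left(w \right)} = 0$ ($X{\left(w \right)} = 0 \sqrt{w} = 0$)
$V{\left(A \right)} = -9 - 11 A$ ($V{\left(A \right)} = -3 + \left(A - 6 \left(1 + 2 A\right)\right) = -3 - \left(6 + 11 A\right) = -9 - 11 A$)
$V^{2}{\left(X{\left(-2 \right)} \right)} = \left(-9 - 0\right)^{2} = \left(-9 + 0\right)^{2} = \left(-9\right)^{2} = 81$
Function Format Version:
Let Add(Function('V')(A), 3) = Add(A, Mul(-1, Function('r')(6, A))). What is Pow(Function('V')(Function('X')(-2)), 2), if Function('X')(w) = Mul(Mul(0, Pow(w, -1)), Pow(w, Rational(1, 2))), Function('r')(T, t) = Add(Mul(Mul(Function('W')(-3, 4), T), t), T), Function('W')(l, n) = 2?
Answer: 81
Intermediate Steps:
Function('r')(T, t) = Add(T, Mul(2, T, t)) (Function('r')(T, t) = Add(Mul(Mul(2, T), t), T) = Add(Mul(2, T, t), T) = Add(T, Mul(2, T, t)))
Function('X')(w) = 0 (Function('X')(w) = Mul(0, Pow(w, Rational(1, 2))) = 0)
Function('V')(A) = Add(-9, Mul(-11, A)) (Function('V')(A) = Add(-3, Add(A, Mul(-1, Mul(6, Add(1, Mul(2, A)))))) = Add(-3, Add(A, Mul(-1, Add(6, Mul(12, A))))) = Add(-3, Add(A, Add(-6, Mul(-12, A)))) = Add(-3, Add(-6, Mul(-11, A))) = Add(-9, Mul(-11, A)))
Pow(Function('V')(Function('X')(-2)), 2) = Pow(Add(-9, Mul(-11, 0)), 2) = Pow(Add(-9, 0), 2) = Pow(-9, 2) = 81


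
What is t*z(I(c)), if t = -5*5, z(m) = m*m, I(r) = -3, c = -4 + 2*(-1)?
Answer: -225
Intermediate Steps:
c = -6 (c = -4 - 2 = -6)
z(m) = m²
t = -25
t*z(I(c)) = -25*(-3)² = -25*9 = -225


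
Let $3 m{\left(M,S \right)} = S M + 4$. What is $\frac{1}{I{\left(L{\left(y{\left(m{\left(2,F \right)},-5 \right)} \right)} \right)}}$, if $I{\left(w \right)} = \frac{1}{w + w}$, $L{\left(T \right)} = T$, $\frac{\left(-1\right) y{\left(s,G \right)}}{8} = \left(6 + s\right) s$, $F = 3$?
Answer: $- \frac{4480}{9} \approx -497.78$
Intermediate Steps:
$m{\left(M,S \right)} = \frac{4}{3} + \frac{M S}{3}$ ($m{\left(M,S \right)} = \frac{S M + 4}{3} = \frac{M S + 4}{3} = \frac{4 + M S}{3} = \frac{4}{3} + \frac{M S}{3}$)
$y{\left(s,G \right)} = - 8 s \left(6 + s\right)$ ($y{\left(s,G \right)} = - 8 \left(6 + s\right) s = - 8 s \left(6 + s\right)$)
$I{\left(w \right)} = \frac{1}{2 w}$
$\frac{1}{I{\left(L{\left(y{\left(m{\left(2,F \right)},-5 \right)} \right)} \right)}} = \frac{1}{\frac{1}{2} \frac{1}{\left(-8\right) \left(\frac{4}{3} + \frac{1}{3} \cdot 2 \cdot 3\right) \left(6 + \left(\frac{4}{3} + \frac{1}{3} \cdot 2 \cdot 3\right)\right)}} = \frac{1}{\frac{1}{2} \frac{1}{\left(-8\right) \left(\frac{4}{3} + 2\right) \left(6 + \left(\frac{4}{3} + 2\right)\right)}} = \frac{1}{\frac{1}{2} \frac{1}{\left(-8\right) \frac{10}{3} \left(6 + \frac{10}{3}\right)}} = \frac{1}{\frac{1}{2} \frac{1}{\left(-8\right) \frac{10}{3} \cdot \frac{28}{3}}} = \frac{1}{\frac{1}{2} \frac{1}{- \frac{2240}{9}}} = \frac{1}{\frac{1}{2} \left(- \frac{9}{2240}\right)} = \frac{1}{- \frac{9}{4480}} = - \frac{4480}{9}$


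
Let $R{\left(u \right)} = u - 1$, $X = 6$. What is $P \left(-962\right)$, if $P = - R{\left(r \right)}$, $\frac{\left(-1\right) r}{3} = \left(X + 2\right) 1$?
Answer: $-24050$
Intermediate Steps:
$r = -24$ ($r = - 3 \left(6 + 2\right) 1 = - 3 \cdot 8 \cdot 1 = \left(-3\right) 8 = -24$)
$R{\left(u \right)} = -1 + u$ ($R{\left(u \right)} = u - 1 = -1 + u$)
$P = 25$ ($P = - (-1 - 24) = \left(-1\right) \left(-25\right) = 25$)
$P \left(-962\right) = 25 \left(-962\right) = -24050$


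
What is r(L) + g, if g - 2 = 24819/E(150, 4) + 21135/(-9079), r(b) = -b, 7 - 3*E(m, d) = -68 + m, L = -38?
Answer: -216781076/226975 ≈ -955.09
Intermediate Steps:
E(m, d) = 25 - m/3 (E(m, d) = 7/3 - (-68 + m)/3 = 7/3 + (68/3 - m/3) = 25 - m/3)
g = -225406126/226975 (g = 2 + (24819/(25 - 1/3*150) + 21135/(-9079)) = 2 + (24819/(25 - 50) + 21135*(-1/9079)) = 2 + (24819/(-25) - 21135/9079) = 2 + (24819*(-1/25) - 21135/9079) = 2 + (-24819/25 - 21135/9079) = 2 - 225860076/226975 = -225406126/226975 ≈ -993.09)
r(L) + g = -1*(-38) - 225406126/226975 = 38 - 225406126/226975 = -216781076/226975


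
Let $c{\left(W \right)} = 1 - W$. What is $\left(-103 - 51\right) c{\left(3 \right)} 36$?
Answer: $11088$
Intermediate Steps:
$\left(-103 - 51\right) c{\left(3 \right)} 36 = \left(-103 - 51\right) \left(1 - 3\right) 36 = - 154 \left(1 - 3\right) 36 = - 154 \left(\left(-2\right) 36\right) = \left(-154\right) \left(-72\right) = 11088$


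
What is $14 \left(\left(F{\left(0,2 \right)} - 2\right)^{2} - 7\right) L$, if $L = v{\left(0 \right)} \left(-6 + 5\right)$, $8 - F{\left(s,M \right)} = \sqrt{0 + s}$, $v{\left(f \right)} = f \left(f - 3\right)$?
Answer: $0$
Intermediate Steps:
$v{\left(f \right)} = f \left(-3 + f\right)$
$F{\left(s,M \right)} = 8 - \sqrt{s}$ ($F{\left(s,M \right)} = 8 - \sqrt{0 + s} = 8 - \sqrt{s}$)
$L = 0$ ($L = 0 \left(-3 + 0\right) \left(-6 + 5\right) = 0 \left(-3\right) \left(-1\right) = 0 \left(-1\right) = 0$)
$14 \left(\left(F{\left(0,2 \right)} - 2\right)^{2} - 7\right) L = 14 \left(\left(\left(8 - \sqrt{0}\right) - 2\right)^{2} - 7\right) 0 = 14 \left(\left(\left(8 - 0\right) - 2\right)^{2} - 7\right) 0 = 14 \left(\left(\left(8 + 0\right) - 2\right)^{2} - 7\right) 0 = 14 \left(\left(8 - 2\right)^{2} - 7\right) 0 = 14 \left(6^{2} - 7\right) 0 = 14 \left(36 - 7\right) 0 = 14 \cdot 29 \cdot 0 = 406 \cdot 0 = 0$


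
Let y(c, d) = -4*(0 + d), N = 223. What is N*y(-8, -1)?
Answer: 892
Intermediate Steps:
y(c, d) = -4*d
N*y(-8, -1) = 223*(-4*(-1)) = 223*4 = 892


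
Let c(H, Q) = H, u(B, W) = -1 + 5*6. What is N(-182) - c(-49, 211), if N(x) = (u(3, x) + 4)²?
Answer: 1138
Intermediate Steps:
u(B, W) = 29 (u(B, W) = -1 + 30 = 29)
N(x) = 1089 (N(x) = (29 + 4)² = 33² = 1089)
N(-182) - c(-49, 211) = 1089 - 1*(-49) = 1089 + 49 = 1138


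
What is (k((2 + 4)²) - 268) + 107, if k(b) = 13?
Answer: -148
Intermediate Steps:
(k((2 + 4)²) - 268) + 107 = (13 - 268) + 107 = -255 + 107 = -148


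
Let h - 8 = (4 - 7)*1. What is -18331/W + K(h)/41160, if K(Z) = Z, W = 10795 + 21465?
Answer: -37717133/66391080 ≈ -0.56811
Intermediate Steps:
W = 32260
h = 5 (h = 8 + (4 - 7)*1 = 8 - 3*1 = 8 - 3 = 5)
-18331/W + K(h)/41160 = -18331/32260 + 5/41160 = -18331*1/32260 + 5*(1/41160) = -18331/32260 + 1/8232 = -37717133/66391080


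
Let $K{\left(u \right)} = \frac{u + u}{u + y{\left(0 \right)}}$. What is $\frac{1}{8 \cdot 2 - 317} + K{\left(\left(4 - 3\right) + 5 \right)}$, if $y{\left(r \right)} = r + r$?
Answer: $\frac{601}{301} \approx 1.9967$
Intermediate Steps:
$y{\left(r \right)} = 2 r$
$K{\left(u \right)} = 2$ ($K{\left(u \right)} = \frac{u + u}{u + 2 \cdot 0} = \frac{2 u}{u + 0} = \frac{2 u}{u} = 2$)
$\frac{1}{8 \cdot 2 - 317} + K{\left(\left(4 - 3\right) + 5 \right)} = \frac{1}{8 \cdot 2 - 317} + 2 = \frac{1}{16 - 317} + 2 = \frac{1}{-301} + 2 = - \frac{1}{301} + 2 = \frac{601}{301}$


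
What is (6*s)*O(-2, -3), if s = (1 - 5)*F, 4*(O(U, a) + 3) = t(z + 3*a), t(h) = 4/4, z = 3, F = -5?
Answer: -330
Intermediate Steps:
t(h) = 1 (t(h) = 4*(¼) = 1)
O(U, a) = -11/4 (O(U, a) = -3 + (¼)*1 = -3 + ¼ = -11/4)
s = 20 (s = (1 - 5)*(-5) = -4*(-5) = 20)
(6*s)*O(-2, -3) = (6*20)*(-11/4) = 120*(-11/4) = -330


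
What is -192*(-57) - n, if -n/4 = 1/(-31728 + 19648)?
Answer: 33050879/3020 ≈ 10944.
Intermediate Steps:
n = 1/3020 (n = -4/(-31728 + 19648) = -4/(-12080) = -4*(-1/12080) = 1/3020 ≈ 0.00033113)
-192*(-57) - n = -192*(-57) - 1*1/3020 = 10944 - 1/3020 = 33050879/3020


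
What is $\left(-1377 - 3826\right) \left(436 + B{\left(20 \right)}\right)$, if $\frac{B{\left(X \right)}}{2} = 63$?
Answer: $-2924086$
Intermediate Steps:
$B{\left(X \right)} = 126$ ($B{\left(X \right)} = 2 \cdot 63 = 126$)
$\left(-1377 - 3826\right) \left(436 + B{\left(20 \right)}\right) = \left(-1377 - 3826\right) \left(436 + 126\right) = \left(-5203\right) 562 = -2924086$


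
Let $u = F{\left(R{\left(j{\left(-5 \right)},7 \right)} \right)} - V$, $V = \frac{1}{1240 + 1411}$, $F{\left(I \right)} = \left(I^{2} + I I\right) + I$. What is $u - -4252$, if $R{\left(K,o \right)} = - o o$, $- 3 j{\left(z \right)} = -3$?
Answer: $\frac{23872254}{2651} \approx 9005.0$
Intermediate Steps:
$j{\left(z \right)} = 1$ ($j{\left(z \right)} = \left(- \frac{1}{3}\right) \left(-3\right) = 1$)
$R{\left(K,o \right)} = - o^{2}$
$F{\left(I \right)} = I + 2 I^{2}$ ($F{\left(I \right)} = \left(I^{2} + I^{2}\right) + I = 2 I^{2} + I = I + 2 I^{2}$)
$V = \frac{1}{2651} \approx 0.00037722$
$u = \frac{12600202}{2651}$ ($u = - 7^{2} \left(1 + 2 \left(- 7^{2}\right)\right) - \frac{1}{2651} = \left(-1\right) 49 \left(1 + 2 \left(\left(-1\right) 49\right)\right) - \frac{1}{2651} = - 49 \left(1 + 2 \left(-49\right)\right) - \frac{1}{2651} = - 49 \left(1 - 98\right) - \frac{1}{2651} = \left(-49\right) \left(-97\right) - \frac{1}{2651} = 4753 - \frac{1}{2651} = \frac{12600202}{2651} \approx 4753.0$)
$u - -4252 = \frac{12600202}{2651} - -4252 = \frac{12600202}{2651} + 4252 = \frac{23872254}{2651}$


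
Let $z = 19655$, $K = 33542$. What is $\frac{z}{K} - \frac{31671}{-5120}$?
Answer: $\frac{581471141}{85867520} \approx 6.7717$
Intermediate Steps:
$\frac{z}{K} - \frac{31671}{-5120} = \frac{19655}{33542} - \frac{31671}{-5120} = 19655 \cdot \frac{1}{33542} - - \frac{31671}{5120} = \frac{19655}{33542} + \frac{31671}{5120} = \frac{581471141}{85867520}$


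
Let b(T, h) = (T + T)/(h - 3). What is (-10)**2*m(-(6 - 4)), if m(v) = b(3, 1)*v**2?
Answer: -1200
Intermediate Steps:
b(T, h) = 2*T/(-3 + h) (b(T, h) = (2*T)/(-3 + h) = 2*T/(-3 + h))
m(v) = -3*v**2 (m(v) = (2*3/(-3 + 1))*v**2 = (2*3/(-2))*v**2 = (2*3*(-1/2))*v**2 = -3*v**2)
(-10)**2*m(-(6 - 4)) = (-10)**2*(-3*(6 - 4)**2) = 100*(-3*(-1*2)**2) = 100*(-3*(-2)**2) = 100*(-3*4) = 100*(-12) = -1200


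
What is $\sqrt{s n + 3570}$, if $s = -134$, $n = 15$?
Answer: $2 \sqrt{390} \approx 39.497$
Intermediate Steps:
$\sqrt{s n + 3570} = \sqrt{\left(-134\right) 15 + 3570} = \sqrt{-2010 + 3570} = \sqrt{1560} = 2 \sqrt{390}$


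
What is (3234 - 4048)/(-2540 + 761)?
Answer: 814/1779 ≈ 0.45756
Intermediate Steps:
(3234 - 4048)/(-2540 + 761) = -814/(-1779) = -814*(-1/1779) = 814/1779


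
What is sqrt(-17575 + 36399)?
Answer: 2*sqrt(4706) ≈ 137.20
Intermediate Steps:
sqrt(-17575 + 36399) = sqrt(18824) = 2*sqrt(4706)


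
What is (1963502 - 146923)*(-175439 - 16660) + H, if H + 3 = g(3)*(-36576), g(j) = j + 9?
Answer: -348963448236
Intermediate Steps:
g(j) = 9 + j
H = -438915 (H = -3 + (9 + 3)*(-36576) = -3 + 12*(-36576) = -3 - 438912 = -438915)
(1963502 - 146923)*(-175439 - 16660) + H = (1963502 - 146923)*(-175439 - 16660) - 438915 = 1816579*(-192099) - 438915 = -348963009321 - 438915 = -348963448236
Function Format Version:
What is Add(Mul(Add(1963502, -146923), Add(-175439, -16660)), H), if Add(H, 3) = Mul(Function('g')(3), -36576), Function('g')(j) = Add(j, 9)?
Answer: -348963448236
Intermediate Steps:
Function('g')(j) = Add(9, j)
H = -438915 (H = Add(-3, Mul(Add(9, 3), -36576)) = Add(-3, Mul(12, -36576)) = Add(-3, -438912) = -438915)
Add(Mul(Add(1963502, -146923), Add(-175439, -16660)), H) = Add(Mul(Add(1963502, -146923), Add(-175439, -16660)), -438915) = Add(Mul(1816579, -192099), -438915) = Add(-348963009321, -438915) = -348963448236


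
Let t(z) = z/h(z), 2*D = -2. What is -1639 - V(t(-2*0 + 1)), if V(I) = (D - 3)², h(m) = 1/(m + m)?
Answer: -1655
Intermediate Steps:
D = -1 (D = (½)*(-2) = -1)
h(m) = 1/(2*m)
t(z) = 2*z² (t(z) = z/((1/(2*z))) = z*(2*z) = 2*z²)
V(I) = 16 (V(I) = (-1 - 3)² = (-4)² = 16)
-1639 - V(t(-2*0 + 1)) = -1639 - 1*16 = -1639 - 16 = -1655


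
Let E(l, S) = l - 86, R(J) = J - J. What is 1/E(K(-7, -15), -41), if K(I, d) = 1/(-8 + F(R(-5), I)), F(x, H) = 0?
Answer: -8/689 ≈ -0.011611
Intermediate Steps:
R(J) = 0
K(I, d) = -⅛ (K(I, d) = 1/(-8 + 0) = 1/(-8) = -⅛)
E(l, S) = -86 + l
1/E(K(-7, -15), -41) = 1/(-86 - ⅛) = 1/(-689/8) = -8/689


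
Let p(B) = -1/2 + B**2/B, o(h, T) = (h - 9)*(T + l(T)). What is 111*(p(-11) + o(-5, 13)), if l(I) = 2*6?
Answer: -80253/2 ≈ -40127.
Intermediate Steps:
l(I) = 12
o(h, T) = (-9 + h)*(12 + T) (o(h, T) = (h - 9)*(T + 12) = (-9 + h)*(12 + T))
p(B) = -1/2 + B (p(B) = -1*1/2 + B = -1/2 + B)
111*(p(-11) + o(-5, 13)) = 111*((-1/2 - 11) + (-108 - 9*13 + 12*(-5) + 13*(-5))) = 111*(-23/2 + (-108 - 117 - 60 - 65)) = 111*(-23/2 - 350) = 111*(-723/2) = -80253/2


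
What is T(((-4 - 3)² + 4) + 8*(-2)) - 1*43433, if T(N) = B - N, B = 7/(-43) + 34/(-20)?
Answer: -18692901/430 ≈ -43472.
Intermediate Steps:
B = -801/430 (B = 7*(-1/43) + 34*(-1/20) = -7/43 - 17/10 = -801/430 ≈ -1.8628)
T(N) = -801/430 - N
T(((-4 - 3)² + 4) + 8*(-2)) - 1*43433 = (-801/430 - (((-4 - 3)² + 4) + 8*(-2))) - 1*43433 = (-801/430 - (((-7)² + 4) - 16)) - 43433 = (-801/430 - ((49 + 4) - 16)) - 43433 = (-801/430 - (53 - 16)) - 43433 = (-801/430 - 1*37) - 43433 = (-801/430 - 37) - 43433 = -16711/430 - 43433 = -18692901/430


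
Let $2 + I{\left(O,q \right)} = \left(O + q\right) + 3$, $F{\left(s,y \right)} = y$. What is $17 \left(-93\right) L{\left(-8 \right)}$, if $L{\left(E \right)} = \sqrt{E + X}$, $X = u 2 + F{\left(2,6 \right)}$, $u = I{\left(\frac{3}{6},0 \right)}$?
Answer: $-1581$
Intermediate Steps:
$I{\left(O,q \right)} = 1 + O + q$ ($I{\left(O,q \right)} = -2 + \left(\left(O + q\right) + 3\right) = -2 + \left(3 + O + q\right) = 1 + O + q$)
$u = \frac{3}{2}$ ($u = 1 + \frac{3}{6} + 0 = 1 + 3 \cdot \frac{1}{6} + 0 = 1 + \frac{1}{2} + 0 = \frac{3}{2} \approx 1.5$)
$X = 9$ ($X = \frac{3}{2} \cdot 2 + 6 = 3 + 6 = 9$)
$L{\left(E \right)} = \sqrt{9 + E}$ ($L{\left(E \right)} = \sqrt{E + 9} = \sqrt{9 + E}$)
$17 \left(-93\right) L{\left(-8 \right)} = 17 \left(-93\right) \sqrt{9 - 8} = - 1581 \sqrt{1} = \left(-1581\right) 1 = -1581$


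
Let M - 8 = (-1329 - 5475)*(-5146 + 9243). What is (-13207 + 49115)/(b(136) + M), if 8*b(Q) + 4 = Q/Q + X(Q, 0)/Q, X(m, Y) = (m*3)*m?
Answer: -287264/223007435 ≈ -0.0012881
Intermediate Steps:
X(m, Y) = 3*m² (X(m, Y) = (3*m)*m = 3*m²)
M = -27875980 (M = 8 + (-1329 - 5475)*(-5146 + 9243) = 8 - 6804*4097 = 8 - 27875988 = -27875980)
b(Q) = -3/8 + 3*Q/8 (b(Q) = -½ + (Q/Q + (3*Q²)/Q)/8 = -½ + (1 + 3*Q)/8 = -½ + (⅛ + 3*Q/8) = -3/8 + 3*Q/8)
(-13207 + 49115)/(b(136) + M) = (-13207 + 49115)/((-3/8 + (3/8)*136) - 27875980) = 35908/((-3/8 + 51) - 27875980) = 35908/(405/8 - 27875980) = 35908/(-223007435/8) = 35908*(-8/223007435) = -287264/223007435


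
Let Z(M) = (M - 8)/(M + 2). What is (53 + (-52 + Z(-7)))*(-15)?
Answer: -60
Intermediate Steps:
Z(M) = (-8 + M)/(2 + M)
(53 + (-52 + Z(-7)))*(-15) = (53 + (-52 + (-8 - 7)/(2 - 7)))*(-15) = (53 + (-52 - 15/(-5)))*(-15) = (53 + (-52 - 1/5*(-15)))*(-15) = (53 + (-52 + 3))*(-15) = (53 - 49)*(-15) = 4*(-15) = -60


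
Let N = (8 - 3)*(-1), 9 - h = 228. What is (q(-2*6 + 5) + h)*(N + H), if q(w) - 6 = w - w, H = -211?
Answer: 46008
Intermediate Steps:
h = -219 (h = 9 - 1*228 = 9 - 228 = -219)
N = -5 (N = 5*(-1) = -5)
q(w) = 6 (q(w) = 6 + (w - w) = 6 + 0 = 6)
(q(-2*6 + 5) + h)*(N + H) = (6 - 219)*(-5 - 211) = -213*(-216) = 46008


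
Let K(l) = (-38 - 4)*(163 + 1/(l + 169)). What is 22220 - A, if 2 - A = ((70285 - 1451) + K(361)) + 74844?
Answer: 42148229/265 ≈ 1.5905e+5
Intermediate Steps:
K(l) = -6846 - 42/(169 + l) (K(l) = -42*(163 + 1/(169 + l)) = -6846 - 42/(169 + l))
A = -36259929/265 (A = 2 - (((70285 - 1451) + 42*(-27548 - 163*361)/(169 + 361)) + 74844) = 2 - ((68834 + 42*(-27548 - 58843)/530) + 74844) = 2 - ((68834 + 42*(1/530)*(-86391)) + 74844) = 2 - ((68834 - 1814211/265) + 74844) = 2 - (16426799/265 + 74844) = 2 - 1*36260459/265 = 2 - 36260459/265 = -36259929/265 ≈ -1.3683e+5)
22220 - A = 22220 - 1*(-36259929/265) = 22220 + 36259929/265 = 42148229/265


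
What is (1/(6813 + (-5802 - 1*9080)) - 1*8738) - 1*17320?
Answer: -210262003/8069 ≈ -26058.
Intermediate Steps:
(1/(6813 + (-5802 - 1*9080)) - 1*8738) - 1*17320 = (1/(6813 + (-5802 - 9080)) - 8738) - 17320 = (1/(6813 - 14882) - 8738) - 17320 = (1/(-8069) - 8738) - 17320 = (-1/8069 - 8738) - 17320 = -70506923/8069 - 17320 = -210262003/8069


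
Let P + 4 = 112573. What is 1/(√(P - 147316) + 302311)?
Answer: 302311/91391975468 - I*√34747/91391975468 ≈ 3.3079e-6 - 2.0396e-9*I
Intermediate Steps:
P = 112569 (P = -4 + 112573 = 112569)
1/(√(P - 147316) + 302311) = 1/(√(112569 - 147316) + 302311) = 1/(√(-34747) + 302311) = 1/(I*√34747 + 302311) = 1/(302311 + I*√34747)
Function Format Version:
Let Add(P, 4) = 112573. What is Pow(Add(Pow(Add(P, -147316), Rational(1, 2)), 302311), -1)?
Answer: Add(Rational(302311, 91391975468), Mul(Rational(-1, 91391975468), I, Pow(34747, Rational(1, 2)))) ≈ Add(3.3079e-6, Mul(-2.0396e-9, I))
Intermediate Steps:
P = 112569 (P = Add(-4, 112573) = 112569)
Pow(Add(Pow(Add(P, -147316), Rational(1, 2)), 302311), -1) = Pow(Add(Pow(Add(112569, -147316), Rational(1, 2)), 302311), -1) = Pow(Add(Pow(-34747, Rational(1, 2)), 302311), -1) = Pow(Add(Mul(I, Pow(34747, Rational(1, 2))), 302311), -1) = Pow(Add(302311, Mul(I, Pow(34747, Rational(1, 2)))), -1)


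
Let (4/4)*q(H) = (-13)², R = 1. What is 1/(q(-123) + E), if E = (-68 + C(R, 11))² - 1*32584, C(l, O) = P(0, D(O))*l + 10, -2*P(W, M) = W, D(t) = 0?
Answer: -1/29051 ≈ -3.4422e-5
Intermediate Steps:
P(W, M) = -W/2
q(H) = 169 (q(H) = (-13)² = 169)
C(l, O) = 10 (C(l, O) = (-½*0)*l + 10 = 0*l + 10 = 0 + 10 = 10)
E = -29220 (E = (-68 + 10)² - 1*32584 = (-58)² - 32584 = 3364 - 32584 = -29220)
1/(q(-123) + E) = 1/(169 - 29220) = 1/(-29051) = -1/29051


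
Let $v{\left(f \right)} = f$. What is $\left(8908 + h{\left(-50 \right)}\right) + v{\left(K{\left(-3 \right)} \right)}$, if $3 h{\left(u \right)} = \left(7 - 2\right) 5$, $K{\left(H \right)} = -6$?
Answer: $\frac{26731}{3} \approx 8910.3$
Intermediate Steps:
$h{\left(u \right)} = \frac{25}{3}$ ($h{\left(u \right)} = \frac{\left(7 - 2\right) 5}{3} = \frac{5 \cdot 5}{3} = \frac{1}{3} \cdot 25 = \frac{25}{3}$)
$\left(8908 + h{\left(-50 \right)}\right) + v{\left(K{\left(-3 \right)} \right)} = \left(8908 + \frac{25}{3}\right) - 6 = \frac{26749}{3} - 6 = \frac{26731}{3}$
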